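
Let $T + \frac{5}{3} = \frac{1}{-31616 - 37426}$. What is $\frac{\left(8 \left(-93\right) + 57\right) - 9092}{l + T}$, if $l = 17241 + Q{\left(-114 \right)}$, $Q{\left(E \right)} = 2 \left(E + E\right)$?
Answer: $- \frac{225053906}{386251633} \approx -0.58266$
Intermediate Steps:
$T = - \frac{38357}{23014}$ ($T = - \frac{5}{3} + \frac{1}{-31616 - 37426} = - \frac{5}{3} + \frac{1}{-69042} = - \frac{5}{3} - \frac{1}{69042} = - \frac{38357}{23014} \approx -1.6667$)
$Q{\left(E \right)} = 4 E$ ($Q{\left(E \right)} = 2 \cdot 2 E = 4 E$)
$l = 16785$ ($l = 17241 + 4 \left(-114\right) = 17241 - 456 = 16785$)
$\frac{\left(8 \left(-93\right) + 57\right) - 9092}{l + T} = \frac{\left(8 \left(-93\right) + 57\right) - 9092}{16785 - \frac{38357}{23014}} = \frac{\left(-744 + 57\right) - 9092}{\frac{386251633}{23014}} = \left(-687 - 9092\right) \frac{23014}{386251633} = \left(-9779\right) \frac{23014}{386251633} = - \frac{225053906}{386251633}$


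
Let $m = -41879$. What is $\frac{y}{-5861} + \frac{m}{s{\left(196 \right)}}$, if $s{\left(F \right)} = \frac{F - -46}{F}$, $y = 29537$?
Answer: $- \frac{24057950239}{709181} \approx -33924.0$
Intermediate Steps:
$s{\left(F \right)} = \frac{46 + F}{F}$ ($s{\left(F \right)} = \frac{F + 46}{F} = \frac{46 + F}{F}$)
$\frac{y}{-5861} + \frac{m}{s{\left(196 \right)}} = \frac{29537}{-5861} - \frac{41879}{\frac{1}{196} \left(46 + 196\right)} = 29537 \left(- \frac{1}{5861}\right) - \frac{41879}{\frac{1}{196} \cdot 242} = - \frac{29537}{5861} - \frac{41879}{\frac{121}{98}} = - \frac{29537}{5861} - \frac{4104142}{121} = - \frac{24057950239}{709181}$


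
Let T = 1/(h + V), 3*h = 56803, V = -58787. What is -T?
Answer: 3/119558 ≈ 2.5092e-5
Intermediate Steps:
h = 56803/3 (h = (⅓)*56803 = 56803/3 ≈ 18934.)
T = -3/119558 (T = 1/(56803/3 - 58787) = 1/(-119558/3) = -3/119558 ≈ -2.5092e-5)
-T = -1*(-3/119558) = 3/119558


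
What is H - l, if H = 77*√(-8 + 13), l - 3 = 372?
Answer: -375 + 77*√5 ≈ -202.82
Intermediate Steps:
l = 375 (l = 3 + 372 = 375)
H = 77*√5 ≈ 172.18
H - l = 77*√5 - 1*375 = 77*√5 - 375 = -375 + 77*√5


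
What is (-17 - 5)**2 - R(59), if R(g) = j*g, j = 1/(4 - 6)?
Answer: 1027/2 ≈ 513.50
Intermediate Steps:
j = -1/2 (j = 1/(-2) = -1/2 ≈ -0.50000)
R(g) = -g/2
(-17 - 5)**2 - R(59) = (-17 - 5)**2 - (-1)*59/2 = (-22)**2 - 1*(-59/2) = 484 + 59/2 = 1027/2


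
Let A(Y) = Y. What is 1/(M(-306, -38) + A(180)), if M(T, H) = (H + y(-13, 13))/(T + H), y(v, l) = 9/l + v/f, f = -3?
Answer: 6708/1208083 ≈ 0.0055526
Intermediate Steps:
y(v, l) = 9/l - v/3 (y(v, l) = 9/l + v/(-3) = 9/l + v*(-⅓) = 9/l - v/3)
M(T, H) = (196/39 + H)/(H + T) (M(T, H) = (H + (9/13 - ⅓*(-13)))/(T + H) = (H + (9*(1/13) + 13/3))/(H + T) = (H + (9/13 + 13/3))/(H + T) = (H + 196/39)/(H + T) = (196/39 + H)/(H + T))
1/(M(-306, -38) + A(180)) = 1/((196/39 - 38)/(-38 - 306) + 180) = 1/(-1286/39/(-344) + 180) = 1/(-1/344*(-1286/39) + 180) = 1/(643/6708 + 180) = 1/(1208083/6708) = 6708/1208083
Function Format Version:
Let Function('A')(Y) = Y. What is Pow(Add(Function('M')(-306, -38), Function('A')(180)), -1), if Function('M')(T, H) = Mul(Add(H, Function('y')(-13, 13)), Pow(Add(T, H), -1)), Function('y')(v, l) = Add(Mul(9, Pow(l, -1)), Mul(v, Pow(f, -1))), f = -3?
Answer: Rational(6708, 1208083) ≈ 0.0055526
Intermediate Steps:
Function('y')(v, l) = Add(Mul(9, Pow(l, -1)), Mul(Rational(-1, 3), v)) (Function('y')(v, l) = Add(Mul(9, Pow(l, -1)), Mul(v, Pow(-3, -1))) = Add(Mul(9, Pow(l, -1)), Mul(v, Rational(-1, 3))) = Add(Mul(9, Pow(l, -1)), Mul(Rational(-1, 3), v)))
Function('M')(T, H) = Mul(Pow(Add(H, T), -1), Add(Rational(196, 39), H)) (Function('M')(T, H) = Mul(Add(H, Add(Mul(9, Pow(13, -1)), Mul(Rational(-1, 3), -13))), Pow(Add(T, H), -1)) = Mul(Add(H, Add(Mul(9, Rational(1, 13)), Rational(13, 3))), Pow(Add(H, T), -1)) = Mul(Add(H, Add(Rational(9, 13), Rational(13, 3))), Pow(Add(H, T), -1)) = Mul(Add(H, Rational(196, 39)), Pow(Add(H, T), -1)) = Mul(Add(Rational(196, 39), H), Pow(Add(H, T), -1)) = Mul(Pow(Add(H, T), -1), Add(Rational(196, 39), H)))
Pow(Add(Function('M')(-306, -38), Function('A')(180)), -1) = Pow(Add(Mul(Pow(Add(-38, -306), -1), Add(Rational(196, 39), -38)), 180), -1) = Pow(Add(Mul(Pow(-344, -1), Rational(-1286, 39)), 180), -1) = Pow(Add(Mul(Rational(-1, 344), Rational(-1286, 39)), 180), -1) = Pow(Add(Rational(643, 6708), 180), -1) = Pow(Rational(1208083, 6708), -1) = Rational(6708, 1208083)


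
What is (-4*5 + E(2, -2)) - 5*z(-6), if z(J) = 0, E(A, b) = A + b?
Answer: -20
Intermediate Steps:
(-4*5 + E(2, -2)) - 5*z(-6) = (-4*5 + (2 - 2)) - 5*0 = (-20 + 0) + 0 = -20 + 0 = -20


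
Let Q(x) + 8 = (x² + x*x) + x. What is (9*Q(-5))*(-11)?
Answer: -3663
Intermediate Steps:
Q(x) = -8 + x + 2*x² (Q(x) = -8 + ((x² + x*x) + x) = -8 + ((x² + x²) + x) = -8 + (2*x² + x) = -8 + (x + 2*x²) = -8 + x + 2*x²)
(9*Q(-5))*(-11) = (9*(-8 - 5 + 2*(-5)²))*(-11) = (9*(-8 - 5 + 2*25))*(-11) = (9*(-8 - 5 + 50))*(-11) = (9*37)*(-11) = 333*(-11) = -3663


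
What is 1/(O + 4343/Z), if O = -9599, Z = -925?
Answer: -925/8883418 ≈ -0.00010413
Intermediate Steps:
1/(O + 4343/Z) = 1/(-9599 + 4343/(-925)) = 1/(-9599 + 4343*(-1/925)) = 1/(-9599 - 4343/925) = 1/(-8883418/925) = -925/8883418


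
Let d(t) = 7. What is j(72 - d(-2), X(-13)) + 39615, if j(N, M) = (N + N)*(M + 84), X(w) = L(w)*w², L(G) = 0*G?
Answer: 50535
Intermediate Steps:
L(G) = 0
X(w) = 0 (X(w) = 0*w² = 0)
j(N, M) = 2*N*(84 + M) (j(N, M) = (2*N)*(84 + M) = 2*N*(84 + M))
j(72 - d(-2), X(-13)) + 39615 = 2*(72 - 1*7)*(84 + 0) + 39615 = 2*(72 - 7)*84 + 39615 = 2*65*84 + 39615 = 10920 + 39615 = 50535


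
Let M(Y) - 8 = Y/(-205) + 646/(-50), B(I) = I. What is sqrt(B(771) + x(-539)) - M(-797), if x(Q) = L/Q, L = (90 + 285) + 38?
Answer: 1058/1025 + 2*sqrt(1141679)/77 ≈ 28.785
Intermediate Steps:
L = 413 (L = 375 + 38 = 413)
x(Q) = 413/Q
M(Y) = -123/25 - Y/205 (M(Y) = 8 + (Y/(-205) + 646/(-50)) = 8 + (Y*(-1/205) + 646*(-1/50)) = 8 + (-Y/205 - 323/25) = 8 + (-323/25 - Y/205) = -123/25 - Y/205)
sqrt(B(771) + x(-539)) - M(-797) = sqrt(771 + 413/(-539)) - (-123/25 - 1/205*(-797)) = sqrt(771 + 413*(-1/539)) - (-123/25 + 797/205) = sqrt(771 - 59/77) - 1*(-1058/1025) = sqrt(59308/77) + 1058/1025 = 2*sqrt(1141679)/77 + 1058/1025 = 1058/1025 + 2*sqrt(1141679)/77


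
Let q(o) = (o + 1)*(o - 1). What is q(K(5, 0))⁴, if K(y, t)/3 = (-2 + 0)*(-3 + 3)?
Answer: 1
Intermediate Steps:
K(y, t) = 0 (K(y, t) = 3*((-2 + 0)*(-3 + 3)) = 3*(-2*0) = 3*0 = 0)
q(o) = (1 + o)*(-1 + o)
q(K(5, 0))⁴ = (-1 + 0²)⁴ = (-1 + 0)⁴ = (-1)⁴ = 1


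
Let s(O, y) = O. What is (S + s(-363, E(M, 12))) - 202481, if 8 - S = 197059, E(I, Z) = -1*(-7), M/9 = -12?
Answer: -399895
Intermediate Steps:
M = -108 (M = 9*(-12) = -108)
E(I, Z) = 7
S = -197051 (S = 8 - 1*197059 = 8 - 197059 = -197051)
(S + s(-363, E(M, 12))) - 202481 = (-197051 - 363) - 202481 = -197414 - 202481 = -399895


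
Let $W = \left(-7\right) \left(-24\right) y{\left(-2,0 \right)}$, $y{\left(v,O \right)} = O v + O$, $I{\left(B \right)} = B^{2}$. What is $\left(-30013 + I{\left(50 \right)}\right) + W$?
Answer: $-27513$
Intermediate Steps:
$y{\left(v,O \right)} = O + O v$
$W = 0$ ($W = \left(-7\right) \left(-24\right) 0 \left(1 - 2\right) = 168 \cdot 0 \left(-1\right) = 168 \cdot 0 = 0$)
$\left(-30013 + I{\left(50 \right)}\right) + W = \left(-30013 + 50^{2}\right) + 0 = \left(-30013 + 2500\right) + 0 = -27513 + 0 = -27513$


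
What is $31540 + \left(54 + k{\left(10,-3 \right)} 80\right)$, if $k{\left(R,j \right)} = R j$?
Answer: $29194$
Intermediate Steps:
$31540 + \left(54 + k{\left(10,-3 \right)} 80\right) = 31540 + \left(54 + 10 \left(-3\right) 80\right) = 31540 + \left(54 - 2400\right) = 31540 - 2346 = 29194$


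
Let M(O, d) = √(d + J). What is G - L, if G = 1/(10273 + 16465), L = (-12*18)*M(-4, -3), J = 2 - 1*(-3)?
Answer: 1/26738 + 216*√2 ≈ 305.47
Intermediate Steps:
J = 5 (J = 2 + 3 = 5)
M(O, d) = √(5 + d) (M(O, d) = √(d + 5) = √(5 + d))
L = -216*√2 (L = (-12*18)*√(5 - 3) = -216*√2 ≈ -305.47)
G = 1/26738 ≈ 3.7400e-5
G - L = 1/26738 - (-216)*√2 = 1/26738 + 216*√2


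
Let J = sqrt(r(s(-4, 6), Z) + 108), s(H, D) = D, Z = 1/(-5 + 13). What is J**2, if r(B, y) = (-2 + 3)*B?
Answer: 114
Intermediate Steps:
Z = 1/8 ≈ 0.12500
r(B, y) = B (r(B, y) = 1*B = B)
J = sqrt(114) (J = sqrt(6 + 108) = sqrt(114) ≈ 10.677)
J**2 = (sqrt(114))**2 = 114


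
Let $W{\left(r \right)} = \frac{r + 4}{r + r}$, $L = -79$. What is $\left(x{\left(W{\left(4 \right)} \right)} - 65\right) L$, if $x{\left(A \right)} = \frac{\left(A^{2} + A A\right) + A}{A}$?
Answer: $4898$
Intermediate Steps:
$W{\left(r \right)} = \frac{4 + r}{2 r}$
$x{\left(A \right)} = \frac{A + 2 A^{2}}{A}$ ($x{\left(A \right)} = \frac{\left(A^{2} + A^{2}\right) + A}{A} = \frac{2 A^{2} + A}{A} = \frac{A + 2 A^{2}}{A}$)
$\left(x{\left(W{\left(4 \right)} \right)} - 65\right) L = \left(\left(1 + 2 \frac{4 + 4}{2 \cdot 4}\right) - 65\right) \left(-79\right) = \left(\left(1 + 2 \cdot \frac{1}{2} \cdot \frac{1}{4} \cdot 8\right) - 65\right) \left(-79\right) = \left(\left(1 + 2 \cdot 1\right) - 65\right) \left(-79\right) = \left(\left(1 + 2\right) - 65\right) \left(-79\right) = \left(3 - 65\right) \left(-79\right) = \left(-62\right) \left(-79\right) = 4898$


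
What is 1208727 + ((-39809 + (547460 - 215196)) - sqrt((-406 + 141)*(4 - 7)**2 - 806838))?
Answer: 1501182 - I*sqrt(809223) ≈ 1.5012e+6 - 899.57*I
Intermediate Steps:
1208727 + ((-39809 + (547460 - 215196)) - sqrt((-406 + 141)*(4 - 7)**2 - 806838)) = 1208727 + ((-39809 + 332264) - sqrt(-265*(-3)**2 - 806838)) = 1208727 + (292455 - sqrt(-265*9 - 806838)) = 1208727 + (292455 - sqrt(-2385 - 806838)) = 1208727 + (292455 - sqrt(-809223)) = 1208727 + (292455 - I*sqrt(809223)) = 1501182 - I*sqrt(809223)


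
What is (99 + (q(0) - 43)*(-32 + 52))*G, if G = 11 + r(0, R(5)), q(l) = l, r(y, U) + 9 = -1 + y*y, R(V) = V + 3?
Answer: -761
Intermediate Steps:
R(V) = 3 + V
r(y, U) = -10 + y² (r(y, U) = -9 + (-1 + y*y) = -9 + (-1 + y²) = -10 + y²)
G = 1 (G = 11 + (-10 + 0²) = 11 + (-10 + 0) = 11 - 10 = 1)
(99 + (q(0) - 43)*(-32 + 52))*G = (99 + (0 - 43)*(-32 + 52))*1 = (99 - 43*20)*1 = (99 - 860)*1 = -761*1 = -761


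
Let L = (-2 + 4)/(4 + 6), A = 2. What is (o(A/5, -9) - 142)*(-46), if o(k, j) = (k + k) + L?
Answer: 6486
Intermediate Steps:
L = ⅕ (L = 2/10 = 2*(⅒) = ⅕ ≈ 0.20000)
o(k, j) = ⅕ + 2*k (o(k, j) = (k + k) + ⅕ = 2*k + ⅕ = ⅕ + 2*k)
(o(A/5, -9) - 142)*(-46) = ((⅕ + 2*(2/5)) - 142)*(-46) = ((⅕ + 2*(2*(⅕))) - 142)*(-46) = ((⅕ + 2*(⅖)) - 142)*(-46) = ((⅕ + ⅘) - 142)*(-46) = (1 - 142)*(-46) = -141*(-46) = 6486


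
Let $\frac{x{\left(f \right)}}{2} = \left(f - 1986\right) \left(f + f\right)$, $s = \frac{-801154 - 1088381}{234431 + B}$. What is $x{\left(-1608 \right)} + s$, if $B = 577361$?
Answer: $\frac{18765875552001}{811792} \approx 2.3117 \cdot 10^{7}$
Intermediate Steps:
$s = - \frac{1889535}{811792}$ ($s = \frac{-801154 - 1088381}{234431 + 577361} = - \frac{1889535}{811792} \approx -2.3276$)
$x{\left(f \right)} = 4 f \left(-1986 + f\right)$ ($x{\left(f \right)} = 2 \left(f - 1986\right) \left(f + f\right) = 2 \left(-1986 + f\right) 2 f = 2 \cdot 2 f \left(-1986 + f\right) = 4 f \left(-1986 + f\right)$)
$x{\left(-1608 \right)} + s = 4 \left(-1608\right) \left(-1986 - 1608\right) - \frac{1889535}{811792} = 4 \left(-1608\right) \left(-3594\right) - \frac{1889535}{811792} = 23116608 - \frac{1889535}{811792} = \frac{18765875552001}{811792}$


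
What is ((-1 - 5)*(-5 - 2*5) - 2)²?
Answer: 7744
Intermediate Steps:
((-1 - 5)*(-5 - 2*5) - 2)² = (-6*(-5 - 10) - 2)² = (-6*(-15) - 2)² = (90 - 2)² = 88² = 7744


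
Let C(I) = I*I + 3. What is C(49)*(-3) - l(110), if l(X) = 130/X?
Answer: -79345/11 ≈ -7213.2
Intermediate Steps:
C(I) = 3 + I**2 (C(I) = I**2 + 3 = 3 + I**2)
C(49)*(-3) - l(110) = (3 + 49**2)*(-3) - 130/110 = (3 + 2401)*(-3) - 130/110 = 2404*(-3) - 1*13/11 = -7212 - 13/11 = -79345/11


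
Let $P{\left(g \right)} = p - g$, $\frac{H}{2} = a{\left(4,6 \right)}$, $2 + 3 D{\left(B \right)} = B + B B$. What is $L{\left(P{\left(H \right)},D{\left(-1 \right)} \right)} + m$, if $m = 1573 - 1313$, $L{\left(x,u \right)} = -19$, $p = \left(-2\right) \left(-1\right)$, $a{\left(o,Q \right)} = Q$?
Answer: $241$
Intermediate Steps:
$D{\left(B \right)} = - \frac{2}{3} + \frac{B}{3} + \frac{B^{2}}{3}$ ($D{\left(B \right)} = - \frac{2}{3} + \frac{B + B B}{3} = - \frac{2}{3} + \frac{B + B^{2}}{3} = - \frac{2}{3} + \left(\frac{B}{3} + \frac{B^{2}}{3}\right) = - \frac{2}{3} + \frac{B}{3} + \frac{B^{2}}{3}$)
$p = 2$
$H = 12$ ($H = 2 \cdot 6 = 12$)
$P{\left(g \right)} = 2 - g$
$m = 260$ ($m = 1573 - 1313 = 260$)
$L{\left(P{\left(H \right)},D{\left(-1 \right)} \right)} + m = -19 + 260 = 241$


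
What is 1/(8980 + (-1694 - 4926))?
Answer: 1/2360 ≈ 0.00042373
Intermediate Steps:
1/(8980 + (-1694 - 4926)) = 1/(8980 - 6620) = 1/2360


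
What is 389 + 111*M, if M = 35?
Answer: 4274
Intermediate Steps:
389 + 111*M = 389 + 111*35 = 389 + 3885 = 4274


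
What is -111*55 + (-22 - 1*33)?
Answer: -6160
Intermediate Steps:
-111*55 + (-22 - 1*33) = -6105 + (-22 - 33) = -6105 - 55 = -6160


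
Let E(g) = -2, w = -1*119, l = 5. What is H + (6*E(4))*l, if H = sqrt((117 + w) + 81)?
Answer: -60 + sqrt(79) ≈ -51.112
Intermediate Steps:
w = -119
H = sqrt(79) (H = sqrt((117 - 119) + 81) = sqrt(-2 + 81) = sqrt(79) ≈ 8.8882)
H + (6*E(4))*l = sqrt(79) + (6*(-2))*5 = sqrt(79) - 12*5 = sqrt(79) - 60 = -60 + sqrt(79)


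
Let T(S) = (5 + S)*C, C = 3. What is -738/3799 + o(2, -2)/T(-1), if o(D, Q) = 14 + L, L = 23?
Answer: 131707/45588 ≈ 2.8891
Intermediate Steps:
o(D, Q) = 37 (o(D, Q) = 14 + 23 = 37)
T(S) = 15 + 3*S (T(S) = (5 + S)*3 = 15 + 3*S)
-738/3799 + o(2, -2)/T(-1) = -738/3799 + 37/(15 + 3*(-1)) = -738*1/3799 + 37/(15 - 3) = -738/3799 + 37/12 = 131707/45588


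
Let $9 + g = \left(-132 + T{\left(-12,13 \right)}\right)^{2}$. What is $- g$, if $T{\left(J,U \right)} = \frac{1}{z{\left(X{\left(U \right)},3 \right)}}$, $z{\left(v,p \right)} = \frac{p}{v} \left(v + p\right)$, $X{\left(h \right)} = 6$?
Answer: $- \frac{1405867}{81} \approx -17356.0$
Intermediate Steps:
$z{\left(v,p \right)} = \frac{p \left(p + v\right)}{v}$ ($z{\left(v,p \right)} = \frac{p}{v} \left(p + v\right) = \frac{p \left(p + v\right)}{v}$)
$T{\left(J,U \right)} = \frac{2}{9}$ ($T{\left(J,U \right)} = \frac{1}{3 \cdot \frac{1}{6} \left(3 + 6\right)} = \frac{1}{3 \cdot \frac{1}{6} \cdot 9} = \frac{1}{\frac{9}{2}} = \frac{2}{9}$)
$g = \frac{1405867}{81}$ ($g = -9 + \left(-132 + \frac{2}{9}\right)^{2} = -9 + \left(- \frac{1186}{9}\right)^{2} = -9 + \frac{1406596}{81} = \frac{1405867}{81} \approx 17356.0$)
$- g = \left(-1\right) \frac{1405867}{81} = - \frac{1405867}{81}$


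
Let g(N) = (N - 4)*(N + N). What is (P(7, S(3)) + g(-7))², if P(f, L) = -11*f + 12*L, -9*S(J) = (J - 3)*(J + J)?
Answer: 5929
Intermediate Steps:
g(N) = 2*N*(-4 + N) (g(N) = (-4 + N)*(2*N) = 2*N*(-4 + N))
S(J) = -2*J*(-3 + J)/9 (S(J) = -(J - 3)*(J + J)/9 = -(-3 + J)*2*J/9 = -2*J*(-3 + J)/9)
(P(7, S(3)) + g(-7))² = ((-11*7 + 12*((2/9)*3*(3 - 1*3))) + 2*(-7)*(-4 - 7))² = ((-77 + 12*((2/9)*3*(3 - 3))) + 2*(-7)*(-11))² = ((-77 + 12*((2/9)*3*0)) + 154)² = ((-77 + 12*0) + 154)² = ((-77 + 0) + 154)² = (-77 + 154)² = 77² = 5929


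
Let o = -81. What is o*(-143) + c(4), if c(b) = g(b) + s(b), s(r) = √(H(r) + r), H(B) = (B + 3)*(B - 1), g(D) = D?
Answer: 11592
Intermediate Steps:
H(B) = (-1 + B)*(3 + B) (H(B) = (3 + B)*(-1 + B) = (-1 + B)*(3 + B))
s(r) = √(-3 + r² + 3*r) (s(r) = √((-3 + r² + 2*r) + r) = √(-3 + r² + 3*r))
c(b) = b + √(-3 + b² + 3*b)
o*(-143) + c(4) = -81*(-143) + (4 + √(-3 + 4² + 3*4)) = 11583 + (4 + √(-3 + 16 + 12)) = 11583 + (4 + √25) = 11583 + (4 + 5) = 11583 + 9 = 11592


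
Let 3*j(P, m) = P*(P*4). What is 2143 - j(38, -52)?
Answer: 653/3 ≈ 217.67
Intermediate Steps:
j(P, m) = 4*P²/3 (j(P, m) = (P*(P*4))/3 = (P*(4*P))/3 = (4*P²)/3 = 4*P²/3)
2143 - j(38, -52) = 2143 - 4*38²/3 = 2143 - 4*1444/3 = 2143 - 1*5776/3 = 2143 - 5776/3 = 653/3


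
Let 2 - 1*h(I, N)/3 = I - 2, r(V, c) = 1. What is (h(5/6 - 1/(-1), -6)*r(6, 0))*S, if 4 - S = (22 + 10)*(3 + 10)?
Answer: -2678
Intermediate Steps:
S = -412 (S = 4 - (22 + 10)*(3 + 10) = 4 - 32*13 = 4 - 1*416 = 4 - 416 = -412)
h(I, N) = 12 - 3*I (h(I, N) = 6 - 3*(I - 2) = 6 - 3*(-2 + I) = 6 + (6 - 3*I) = 12 - 3*I)
(h(5/6 - 1/(-1), -6)*r(6, 0))*S = ((12 - 3*(5/6 - 1/(-1)))*1)*(-412) = ((12 - 3*(5*(1/6) - 1*(-1)))*1)*(-412) = ((12 - 3*(5/6 + 1))*1)*(-412) = ((12 - 3*11/6)*1)*(-412) = ((12 - 11/2)*1)*(-412) = ((13/2)*1)*(-412) = (13/2)*(-412) = -2678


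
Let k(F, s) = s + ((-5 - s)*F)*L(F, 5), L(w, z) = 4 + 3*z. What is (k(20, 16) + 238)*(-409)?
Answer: 3159934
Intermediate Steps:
k(F, s) = s + 19*F*(-5 - s) (k(F, s) = s + ((-5 - s)*F)*(4 + 3*5) = s + (F*(-5 - s))*(4 + 15) = s + (F*(-5 - s))*19 = s + 19*F*(-5 - s))
(k(20, 16) + 238)*(-409) = ((16 - 95*20 - 19*20*16) + 238)*(-409) = ((16 - 1900 - 6080) + 238)*(-409) = (-7964 + 238)*(-409) = -7726*(-409) = 3159934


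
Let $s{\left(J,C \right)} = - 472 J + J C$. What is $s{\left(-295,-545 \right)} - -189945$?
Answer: $489960$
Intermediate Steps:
$s{\left(J,C \right)} = - 472 J + C J$
$s{\left(-295,-545 \right)} - -189945 = - 295 \left(-472 - 545\right) - -189945 = \left(-295\right) \left(-1017\right) + 189945 = 300015 + 189945 = 489960$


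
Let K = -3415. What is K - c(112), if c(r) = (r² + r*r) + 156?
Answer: -28659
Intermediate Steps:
c(r) = 156 + 2*r² (c(r) = (r² + r²) + 156 = 2*r² + 156 = 156 + 2*r²)
K - c(112) = -3415 - (156 + 2*112²) = -3415 - (156 + 2*12544) = -3415 - (156 + 25088) = -3415 - 1*25244 = -3415 - 25244 = -28659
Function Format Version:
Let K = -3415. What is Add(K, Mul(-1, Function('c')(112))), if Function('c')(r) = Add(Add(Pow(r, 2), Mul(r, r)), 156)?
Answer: -28659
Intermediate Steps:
Function('c')(r) = Add(156, Mul(2, Pow(r, 2))) (Function('c')(r) = Add(Add(Pow(r, 2), Pow(r, 2)), 156) = Add(Mul(2, Pow(r, 2)), 156) = Add(156, Mul(2, Pow(r, 2))))
Add(K, Mul(-1, Function('c')(112))) = Add(-3415, Mul(-1, Add(156, Mul(2, Pow(112, 2))))) = Add(-3415, Mul(-1, Add(156, Mul(2, 12544)))) = Add(-3415, Mul(-1, Add(156, 25088))) = Add(-3415, Mul(-1, 25244)) = Add(-3415, -25244) = -28659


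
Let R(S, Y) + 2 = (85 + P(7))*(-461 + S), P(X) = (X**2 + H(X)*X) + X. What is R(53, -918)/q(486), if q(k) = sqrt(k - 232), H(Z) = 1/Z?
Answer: -28969*sqrt(254)/127 ≈ -3635.4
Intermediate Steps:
P(X) = 1 + X + X**2 (P(X) = (X**2 + X/X) + X = (X**2 + 1) + X = (1 + X**2) + X = 1 + X + X**2)
R(S, Y) = -65464 + 142*S (R(S, Y) = -2 + (85 + (1 + 7*(1 + 7)))*(-461 + S) = -2 + (85 + (1 + 7*8))*(-461 + S) = -2 + (85 + (1 + 56))*(-461 + S) = -2 + (85 + 57)*(-461 + S) = -2 + 142*(-461 + S) = -2 + (-65462 + 142*S) = -65464 + 142*S)
q(k) = sqrt(-232 + k)
R(53, -918)/q(486) = (-65464 + 142*53)/(sqrt(-232 + 486)) = (-65464 + 7526)/(sqrt(254)) = -28969*sqrt(254)/127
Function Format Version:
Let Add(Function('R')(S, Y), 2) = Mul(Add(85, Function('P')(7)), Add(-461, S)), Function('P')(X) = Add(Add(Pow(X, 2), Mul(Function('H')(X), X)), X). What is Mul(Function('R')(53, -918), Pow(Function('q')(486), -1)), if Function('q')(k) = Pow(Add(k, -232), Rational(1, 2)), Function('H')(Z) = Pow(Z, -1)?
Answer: Mul(Rational(-28969, 127), Pow(254, Rational(1, 2))) ≈ -3635.4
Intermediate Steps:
Function('P')(X) = Add(1, X, Pow(X, 2)) (Function('P')(X) = Add(Add(Pow(X, 2), Mul(Pow(X, -1), X)), X) = Add(Add(Pow(X, 2), 1), X) = Add(Add(1, Pow(X, 2)), X) = Add(1, X, Pow(X, 2)))
Function('R')(S, Y) = Add(-65464, Mul(142, S)) (Function('R')(S, Y) = Add(-2, Mul(Add(85, Add(1, Mul(7, Add(1, 7)))), Add(-461, S))) = Add(-2, Mul(Add(85, Add(1, Mul(7, 8))), Add(-461, S))) = Add(-2, Mul(Add(85, Add(1, 56)), Add(-461, S))) = Add(-2, Mul(Add(85, 57), Add(-461, S))) = Add(-2, Mul(142, Add(-461, S))) = Add(-2, Add(-65462, Mul(142, S))) = Add(-65464, Mul(142, S)))
Function('q')(k) = Pow(Add(-232, k), Rational(1, 2))
Mul(Function('R')(53, -918), Pow(Function('q')(486), -1)) = Mul(Add(-65464, Mul(142, 53)), Pow(Pow(Add(-232, 486), Rational(1, 2)), -1)) = Mul(Add(-65464, 7526), Pow(Pow(254, Rational(1, 2)), -1)) = Mul(-57938, Mul(Rational(1, 254), Pow(254, Rational(1, 2)))) = Mul(Rational(-28969, 127), Pow(254, Rational(1, 2)))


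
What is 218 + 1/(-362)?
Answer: 78915/362 ≈ 218.00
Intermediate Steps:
218 + 1/(-362) = 218 - 1/362 = 78915/362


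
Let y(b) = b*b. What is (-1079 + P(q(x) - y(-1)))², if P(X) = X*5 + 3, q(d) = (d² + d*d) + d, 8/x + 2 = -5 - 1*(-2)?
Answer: 28270489/25 ≈ 1.1308e+6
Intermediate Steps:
x = -8/5 (x = 8/(-2 + (-5 - 1*(-2))) = 8/(-2 + (-5 + 2)) = 8/(-2 - 3) = 8/(-5) = 8*(-⅕) = -8/5 ≈ -1.6000)
q(d) = d + 2*d² (q(d) = (d² + d²) + d = 2*d² + d = d + 2*d²)
y(b) = b²
P(X) = 3 + 5*X (P(X) = 5*X + 3 = 3 + 5*X)
(-1079 + P(q(x) - y(-1)))² = (-1079 + (3 + 5*(-8*(1 + 2*(-8/5))/5 - 1*(-1)²)))² = (-1079 + (3 + 5*(-8*(1 - 16/5)/5 - 1*1)))² = (-1079 + (3 + 5*(-8/5*(-11/5) - 1)))² = (-1079 + (3 + 5*(88/25 - 1)))² = (-1079 + (3 + 5*(63/25)))² = (-1079 + (3 + 63/5))² = (-1079 + 78/5)² = (-5317/5)² = 28270489/25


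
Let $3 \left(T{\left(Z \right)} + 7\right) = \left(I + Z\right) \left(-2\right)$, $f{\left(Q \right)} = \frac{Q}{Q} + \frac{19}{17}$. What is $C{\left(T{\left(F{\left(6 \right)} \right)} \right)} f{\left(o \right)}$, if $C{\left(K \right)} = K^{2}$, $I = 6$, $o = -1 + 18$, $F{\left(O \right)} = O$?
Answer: $\frac{8100}{17} \approx 476.47$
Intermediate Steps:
$o = 17$
$f{\left(Q \right)} = \frac{36}{17}$ ($f{\left(Q \right)} = 1 + 19 \cdot \frac{1}{17} = 1 + \frac{19}{17} = \frac{36}{17}$)
$T{\left(Z \right)} = -11 - \frac{2 Z}{3}$ ($T{\left(Z \right)} = -7 + \frac{\left(6 + Z\right) \left(-2\right)}{3} = -7 + \frac{-12 - 2 Z}{3} = -7 - \left(4 + \frac{2 Z}{3}\right) = -11 - \frac{2 Z}{3}$)
$C{\left(T{\left(F{\left(6 \right)} \right)} \right)} f{\left(o \right)} = \left(-11 - 4\right)^{2} \cdot \frac{36}{17} = \left(-15\right)^{2} \cdot \frac{36}{17} = 225 \cdot \frac{36}{17} = \frac{8100}{17}$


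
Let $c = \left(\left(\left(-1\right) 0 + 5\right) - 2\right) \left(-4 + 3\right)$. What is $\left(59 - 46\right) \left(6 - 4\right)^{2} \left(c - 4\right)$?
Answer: $-364$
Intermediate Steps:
$c = -3$ ($c = \left(\left(0 + 5\right) - 2\right) \left(-1\right) = \left(5 - 2\right) \left(-1\right) = 3 \left(-1\right) = -3$)
$\left(59 - 46\right) \left(6 - 4\right)^{2} \left(c - 4\right) = \left(59 - 46\right) \left(6 - 4\right)^{2} \left(-3 - 4\right) = 13 \cdot 2^{2} \left(-7\right) = 13 \cdot 4 \left(-7\right) = 13 \left(-28\right) = -364$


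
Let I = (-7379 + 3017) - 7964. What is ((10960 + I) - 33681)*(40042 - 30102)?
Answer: -348367180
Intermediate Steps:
I = -12326 (I = -4362 - 7964 = -12326)
((10960 + I) - 33681)*(40042 - 30102) = ((10960 - 12326) - 33681)*(40042 - 30102) = (-1366 - 33681)*9940 = -35047*9940 = -348367180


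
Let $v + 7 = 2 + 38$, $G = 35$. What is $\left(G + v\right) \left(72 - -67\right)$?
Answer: $9452$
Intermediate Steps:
$v = 33$ ($v = -7 + \left(2 + 38\right) = -7 + 40 = 33$)
$\left(G + v\right) \left(72 - -67\right) = \left(35 + 33\right) \left(72 - -67\right) = 68 \left(72 + 67\right) = 68 \cdot 139 = 9452$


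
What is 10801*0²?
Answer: 0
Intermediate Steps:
10801*0² = 10801*0 = 0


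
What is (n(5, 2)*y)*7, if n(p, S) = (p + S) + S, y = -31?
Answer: -1953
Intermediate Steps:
n(p, S) = p + 2*S (n(p, S) = (S + p) + S = p + 2*S)
(n(5, 2)*y)*7 = ((5 + 2*2)*(-31))*7 = ((5 + 4)*(-31))*7 = (9*(-31))*7 = -279*7 = -1953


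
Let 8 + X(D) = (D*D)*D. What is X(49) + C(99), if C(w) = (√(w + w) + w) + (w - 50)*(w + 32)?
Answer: 124159 + 3*√22 ≈ 1.2417e+5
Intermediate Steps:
X(D) = -8 + D³ (X(D) = -8 + (D*D)*D = -8 + D²*D = -8 + D³)
C(w) = w + √2*√w + (-50 + w)*(32 + w) (C(w) = (√(2*w) + w) + (-50 + w)*(32 + w) = (√2*√w + w) + (-50 + w)*(32 + w) = (w + √2*√w) + (-50 + w)*(32 + w) = w + √2*√w + (-50 + w)*(32 + w))
X(49) + C(99) = (-8 + 49³) + (-1600 + 99² - 17*99 + √2*√99) = (-8 + 117649) + (-1600 + 9801 - 1683 + √2*(3*√11)) = 117641 + (-1600 + 9801 - 1683 + 3*√22) = 117641 + (6518 + 3*√22) = 124159 + 3*√22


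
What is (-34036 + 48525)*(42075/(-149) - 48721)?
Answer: -105791491456/149 ≈ -7.1001e+8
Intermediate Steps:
(-34036 + 48525)*(42075/(-149) - 48721) = 14489*(42075*(-1/149) - 48721) = 14489*(-42075/149 - 48721) = 14489*(-7301504/149) = -105791491456/149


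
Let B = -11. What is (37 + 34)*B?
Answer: -781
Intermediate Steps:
(37 + 34)*B = (37 + 34)*(-11) = 71*(-11) = -781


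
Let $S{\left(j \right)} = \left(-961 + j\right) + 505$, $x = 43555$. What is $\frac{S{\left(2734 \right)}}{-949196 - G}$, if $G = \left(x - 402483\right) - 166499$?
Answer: $- \frac{2278}{423769} \approx -0.0053756$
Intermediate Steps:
$S{\left(j \right)} = -456 + j$
$G = -525427$ ($G = \left(43555 - 402483\right) - 166499 = -358928 - 166499 = -525427$)
$\frac{S{\left(2734 \right)}}{-949196 - G} = \frac{-456 + 2734}{-949196 - -525427} = \frac{2278}{-949196 + 525427} = \frac{2278}{-423769} = 2278 \left(- \frac{1}{423769}\right) = - \frac{2278}{423769}$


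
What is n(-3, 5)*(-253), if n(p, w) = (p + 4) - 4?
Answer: 759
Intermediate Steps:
n(p, w) = p (n(p, w) = (4 + p) - 4 = p)
n(-3, 5)*(-253) = -3*(-253) = 759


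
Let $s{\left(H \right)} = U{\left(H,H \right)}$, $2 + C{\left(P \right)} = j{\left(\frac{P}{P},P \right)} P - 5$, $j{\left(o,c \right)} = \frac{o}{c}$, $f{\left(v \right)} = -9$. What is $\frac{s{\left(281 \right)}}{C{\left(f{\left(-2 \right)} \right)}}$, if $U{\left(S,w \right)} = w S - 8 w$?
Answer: $- \frac{25571}{2} \approx -12786.0$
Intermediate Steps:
$U{\left(S,w \right)} = - 8 w + S w$ ($U{\left(S,w \right)} = S w - 8 w = - 8 w + S w$)
$C{\left(P \right)} = -6$ ($C{\left(P \right)} = -2 + \left(\frac{P \frac{1}{P}}{P} P - 5\right) = -2 + \left(1 \frac{1}{P} P - 5\right) = -2 + \left(\frac{P}{P} - 5\right) = -2 + \left(1 - 5\right) = -2 - 4 = -6$)
$s{\left(H \right)} = H \left(-8 + H\right)$
$\frac{s{\left(281 \right)}}{C{\left(f{\left(-2 \right)} \right)}} = \frac{281 \left(-8 + 281\right)}{-6} = 281 \cdot 273 \left(- \frac{1}{6}\right) = 76713 \left(- \frac{1}{6}\right) = - \frac{25571}{2}$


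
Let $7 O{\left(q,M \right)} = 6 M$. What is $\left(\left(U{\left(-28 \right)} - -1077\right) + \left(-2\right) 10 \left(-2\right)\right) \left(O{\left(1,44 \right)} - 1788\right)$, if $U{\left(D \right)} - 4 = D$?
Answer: $- \frac{13391436}{7} \approx -1.9131 \cdot 10^{6}$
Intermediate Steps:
$O{\left(q,M \right)} = \frac{6 M}{7}$
$U{\left(D \right)} = 4 + D$
$\left(\left(U{\left(-28 \right)} - -1077\right) + \left(-2\right) 10 \left(-2\right)\right) \left(O{\left(1,44 \right)} - 1788\right) = \left(\left(\left(4 - 28\right) - -1077\right) + \left(-2\right) 10 \left(-2\right)\right) \left(\frac{6}{7} \cdot 44 - 1788\right) = \left(\left(-24 + 1077\right) - -40\right) \left(\frac{264}{7} - 1788\right) = \left(1053 + 40\right) \left(- \frac{12252}{7}\right) = 1093 \left(- \frac{12252}{7}\right) = - \frac{13391436}{7}$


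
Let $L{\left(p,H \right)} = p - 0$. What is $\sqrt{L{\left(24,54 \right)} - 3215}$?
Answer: $i \sqrt{3191} \approx 56.489 i$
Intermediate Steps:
$L{\left(p,H \right)} = p$ ($L{\left(p,H \right)} = p + 0 = p$)
$\sqrt{L{\left(24,54 \right)} - 3215} = \sqrt{24 - 3215} = \sqrt{-3191} = i \sqrt{3191}$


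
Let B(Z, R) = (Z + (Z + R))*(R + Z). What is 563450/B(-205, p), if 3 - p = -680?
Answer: 281725/65247 ≈ 4.3178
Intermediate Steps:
p = 683 (p = 3 - 1*(-680) = 3 + 680 = 683)
B(Z, R) = (R + Z)*(R + 2*Z) (B(Z, R) = (Z + (R + Z))*(R + Z) = (R + 2*Z)*(R + Z) = (R + Z)*(R + 2*Z))
563450/B(-205, p) = 563450/(683² + 2*(-205)² + 3*683*(-205)) = 563450/(466489 + 2*42025 - 420045) = 563450/(466489 + 84050 - 420045) = 563450/130494 = 563450*(1/130494) = 281725/65247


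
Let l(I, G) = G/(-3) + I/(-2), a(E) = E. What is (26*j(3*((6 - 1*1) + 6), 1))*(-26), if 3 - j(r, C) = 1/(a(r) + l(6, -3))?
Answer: -62192/31 ≈ -2006.2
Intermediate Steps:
l(I, G) = -I/2 - G/3 (l(I, G) = G*(-⅓) + I*(-½) = -G/3 - I/2 = -I/2 - G/3)
j(r, C) = 3 - 1/(-2 + r) (j(r, C) = 3 - 1/(r + (-½*6 - ⅓*(-3))) = 3 - 1/(r + (-3 + 1)) = 3 - 1/(r - 2) = 3 - 1/(-2 + r))
(26*j(3*((6 - 1*1) + 6), 1))*(-26) = (26*((-7 + 3*(3*((6 - 1*1) + 6)))/(-2 + 3*((6 - 1*1) + 6))))*(-26) = (26*((-7 + 3*(3*((6 - 1) + 6)))/(-2 + 3*((6 - 1) + 6))))*(-26) = (26*((-7 + 3*(3*(5 + 6)))/(-2 + 3*(5 + 6))))*(-26) = (26*((-7 + 3*(3*11))/(-2 + 3*11)))*(-26) = (26*((-7 + 3*33)/(-2 + 33)))*(-26) = (26*((-7 + 99)/31))*(-26) = (26*((1/31)*92))*(-26) = (26*(92/31))*(-26) = (2392/31)*(-26) = -62192/31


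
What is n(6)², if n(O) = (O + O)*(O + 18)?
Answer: 82944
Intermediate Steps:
n(O) = 2*O*(18 + O) (n(O) = (2*O)*(18 + O) = 2*O*(18 + O))
n(6)² = (2*6*(18 + 6))² = (2*6*24)² = 288² = 82944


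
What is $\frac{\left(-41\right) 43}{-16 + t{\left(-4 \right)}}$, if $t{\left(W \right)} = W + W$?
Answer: $\frac{1763}{24} \approx 73.458$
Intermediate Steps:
$t{\left(W \right)} = 2 W$
$\frac{\left(-41\right) 43}{-16 + t{\left(-4 \right)}} = \frac{\left(-41\right) 43}{-16 + 2 \left(-4\right)} = - \frac{1763}{-16 - 8} = - \frac{1763}{-24} = \left(-1763\right) \left(- \frac{1}{24}\right) = \frac{1763}{24}$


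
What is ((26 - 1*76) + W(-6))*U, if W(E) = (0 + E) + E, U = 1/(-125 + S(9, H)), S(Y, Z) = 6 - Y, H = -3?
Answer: 31/64 ≈ 0.48438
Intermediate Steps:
U = -1/128 (U = 1/(-125 + (6 - 1*9)) = 1/(-125 + (6 - 9)) = 1/(-125 - 3) = 1/(-128) = -1/128 ≈ -0.0078125)
W(E) = 2*E (W(E) = E + E = 2*E)
((26 - 1*76) + W(-6))*U = ((26 - 1*76) + 2*(-6))*(-1/128) = ((26 - 76) - 12)*(-1/128) = (-50 - 12)*(-1/128) = -62*(-1/128) = 31/64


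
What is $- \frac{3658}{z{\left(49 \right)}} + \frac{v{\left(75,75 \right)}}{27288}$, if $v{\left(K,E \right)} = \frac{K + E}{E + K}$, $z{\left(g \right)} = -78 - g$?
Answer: $\frac{99819631}{3465576} \approx 28.803$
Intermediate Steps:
$v{\left(K,E \right)} = 1$ ($v{\left(K,E \right)} = \frac{E + K}{E + K} = 1$)
$- \frac{3658}{z{\left(49 \right)}} + \frac{v{\left(75,75 \right)}}{27288} = - \frac{3658}{-78 - 49} + 1 \cdot \frac{1}{27288} = - \frac{3658}{-127} + \frac{1}{27288} = \left(-3658\right) \left(- \frac{1}{127}\right) + \frac{1}{27288} = \frac{3658}{127} + \frac{1}{27288} = \frac{99819631}{3465576}$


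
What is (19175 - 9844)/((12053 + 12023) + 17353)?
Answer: 9331/41429 ≈ 0.22523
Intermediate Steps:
(19175 - 9844)/((12053 + 12023) + 17353) = 9331/(24076 + 17353) = 9331/41429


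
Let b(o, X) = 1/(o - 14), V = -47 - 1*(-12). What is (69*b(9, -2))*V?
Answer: 483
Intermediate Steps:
V = -35 (V = -47 + 12 = -35)
b(o, X) = 1/(-14 + o)
(69*b(9, -2))*V = (69/(-14 + 9))*(-35) = (69/(-5))*(-35) = (69*(-1/5))*(-35) = -69/5*(-35) = 483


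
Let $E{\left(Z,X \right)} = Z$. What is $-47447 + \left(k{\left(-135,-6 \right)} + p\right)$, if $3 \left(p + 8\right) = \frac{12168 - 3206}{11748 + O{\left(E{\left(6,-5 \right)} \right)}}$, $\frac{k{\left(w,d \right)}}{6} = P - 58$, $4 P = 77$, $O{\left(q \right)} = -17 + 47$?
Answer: $- \frac{1684981163}{35334} \approx -47687.0$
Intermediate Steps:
$O{\left(q \right)} = 30$
$P = \frac{77}{4}$ ($P = \frac{1}{4} \cdot 77 = \frac{77}{4} \approx 19.25$)
$k{\left(w,d \right)} = - \frac{465}{2}$ ($k{\left(w,d \right)} = 6 \left(\frac{77}{4} - 58\right) = 6 \left(- \frac{155}{4}\right) = - \frac{465}{2}$)
$p = - \frac{136855}{17667}$ ($p = -8 + \frac{\left(12168 - 3206\right) \frac{1}{11748 + 30}}{3} = -8 + \frac{8962 \cdot \frac{1}{11778}}{3} = -8 + \frac{1}{3} \cdot \frac{4481}{5889} = -8 + \frac{4481}{17667} = - \frac{136855}{17667} \approx -7.7464$)
$-47447 + \left(k{\left(-135,-6 \right)} + p\right) = -47447 - \frac{8488865}{35334} = - \frac{1684981163}{35334}$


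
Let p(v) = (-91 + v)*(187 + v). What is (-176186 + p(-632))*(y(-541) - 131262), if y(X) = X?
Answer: -19183794847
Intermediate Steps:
(-176186 + p(-632))*(y(-541) - 131262) = (-176186 + (-17017 + (-632)² + 96*(-632)))*(-541 - 131262) = (-176186 + (-17017 + 399424 - 60672))*(-131803) = (-176186 + 321735)*(-131803) = 145549*(-131803) = -19183794847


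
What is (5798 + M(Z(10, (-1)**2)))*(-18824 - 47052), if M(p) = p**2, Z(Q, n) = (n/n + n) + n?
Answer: -382541932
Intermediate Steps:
Z(Q, n) = 1 + 2*n (Z(Q, n) = (1 + n) + n = 1 + 2*n)
(5798 + M(Z(10, (-1)**2)))*(-18824 - 47052) = (5798 + (1 + 2*(-1)**2)**2)*(-18824 - 47052) = (5798 + (1 + 2*1)**2)*(-65876) = (5798 + (1 + 2)**2)*(-65876) = (5798 + 3**2)*(-65876) = (5798 + 9)*(-65876) = 5807*(-65876) = -382541932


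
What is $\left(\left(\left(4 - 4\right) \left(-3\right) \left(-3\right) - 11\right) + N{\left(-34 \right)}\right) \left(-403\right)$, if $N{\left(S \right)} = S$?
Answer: $18135$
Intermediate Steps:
$\left(\left(\left(4 - 4\right) \left(-3\right) \left(-3\right) - 11\right) + N{\left(-34 \right)}\right) \left(-403\right) = \left(\left(\left(4 - 4\right) \left(-3\right) \left(-3\right) - 11\right) - 34\right) \left(-403\right) = \left(\left(0 \left(-3\right) \left(-3\right) - 11\right) - 34\right) \left(-403\right) = \left(\left(0 \left(-3\right) - 11\right) - 34\right) \left(-403\right) = \left(\left(0 - 11\right) - 34\right) \left(-403\right) = \left(-11 - 34\right) \left(-403\right) = \left(-45\right) \left(-403\right) = 18135$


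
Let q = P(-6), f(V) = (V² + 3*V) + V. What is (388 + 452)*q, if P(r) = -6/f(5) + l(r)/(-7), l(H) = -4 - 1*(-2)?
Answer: 128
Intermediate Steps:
f(V) = V² + 4*V
l(H) = -2 (l(H) = -4 + 2 = -2)
P(r) = 16/105 (P(r) = -6*1/(5*(4 + 5)) - 2/(-7) = -6/(5*9) - 2*(-⅐) = -6/45 + 2/7 = -6*1/45 + 2/7 = -2/15 + 2/7 = 16/105)
q = 16/105 ≈ 0.15238
(388 + 452)*q = (388 + 452)*(16/105) = 840*(16/105) = 128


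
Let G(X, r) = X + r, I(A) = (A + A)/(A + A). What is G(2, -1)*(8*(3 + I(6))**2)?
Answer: 128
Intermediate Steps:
I(A) = 1 (I(A) = (2*A)/((2*A)) = (2*A)*(1/(2*A)) = 1)
G(2, -1)*(8*(3 + I(6))**2) = (2 - 1)*(8*(3 + 1)**2) = 1*(8*4**2) = 1*(8*16) = 1*128 = 128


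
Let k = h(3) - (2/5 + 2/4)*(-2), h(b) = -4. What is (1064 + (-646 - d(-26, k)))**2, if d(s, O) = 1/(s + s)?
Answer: 472497169/2704 ≈ 1.7474e+5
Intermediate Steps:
k = -11/5 (k = -4 - (2/5 + 2/4)*(-2) = -4 - (2*(1/5) + 2*(1/4))*(-2) = -4 - (2/5 + 1/2)*(-2) = -4 - 9*(-2)/10 = -4 - 1*(-9/5) = -4 + 9/5 = -11/5 ≈ -2.2000)
d(s, O) = 1/(2*s)
(1064 + (-646 - d(-26, k)))**2 = (1064 + (-646 - 1/(2*(-26))))**2 = (1064 + (-646 - (-1)/(2*26)))**2 = (1064 + (-646 - 1*(-1/52)))**2 = (1064 + (-646 + 1/52))**2 = (1064 - 33591/52)**2 = (21737/52)**2 = 472497169/2704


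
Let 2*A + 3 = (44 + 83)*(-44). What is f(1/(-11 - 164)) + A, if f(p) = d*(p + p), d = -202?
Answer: -977617/350 ≈ -2793.2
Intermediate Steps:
A = -5591/2 (A = -3/2 + ((44 + 83)*(-44))/2 = -3/2 + (127*(-44))/2 = -3/2 + (1/2)*(-5588) = -3/2 - 2794 = -5591/2 ≈ -2795.5)
f(p) = -404*p (f(p) = -202*(p + p) = -404*p)
f(1/(-11 - 164)) + A = -404/(-11 - 164) - 5591/2 = -404/(-175) - 5591/2 = -404*(-1/175) - 5591/2 = 404/175 - 5591/2 = -977617/350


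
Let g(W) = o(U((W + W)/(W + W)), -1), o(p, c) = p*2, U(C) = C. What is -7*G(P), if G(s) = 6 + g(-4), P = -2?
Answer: -56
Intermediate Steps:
o(p, c) = 2*p
g(W) = 2 (g(W) = 2*((W + W)/(W + W)) = 2*((2*W)/((2*W))) = 2*((2*W)*(1/(2*W))) = 2*1 = 2)
G(s) = 8 (G(s) = 6 + 2 = 8)
-7*G(P) = -7*8 = -56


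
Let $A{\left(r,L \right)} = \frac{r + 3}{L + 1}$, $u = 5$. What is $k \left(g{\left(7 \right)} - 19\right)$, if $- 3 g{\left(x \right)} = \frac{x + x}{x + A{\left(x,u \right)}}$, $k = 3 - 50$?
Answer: $\frac{11938}{13} \approx 918.31$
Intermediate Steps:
$k = -47$
$A{\left(r,L \right)} = \frac{3 + r}{1 + L}$
$g{\left(x \right)} = - \frac{2 x}{3 \left(\frac{1}{2} + \frac{7 x}{6}\right)}$ ($g{\left(x \right)} = - \frac{\left(x + x\right) \frac{1}{x + \frac{3 + x}{1 + 5}}}{3} = - \frac{2 x \frac{1}{x + \frac{3 + x}{6}}}{3} = - \frac{2 x \frac{1}{x + \left(\frac{1}{2} + \frac{x}{6}\right)}}{3} = - \frac{2 x \frac{1}{\frac{1}{2} + \frac{7 x}{6}}}{3} = - \frac{2 x}{3 \left(\frac{1}{2} + \frac{7 x}{6}\right)}$)
$k \left(g{\left(7 \right)} - 19\right) = - 47 \left(\left(-4\right) 7 \frac{1}{3 + 7 \cdot 7} - 19\right) = - 47 \left(\left(-4\right) 7 \frac{1}{3 + 49} - 19\right) = - 47 \left(\left(-4\right) 7 \cdot \frac{1}{52} - 19\right) = - 47 \left(- \frac{7}{13} - 19\right) = \left(-47\right) \left(- \frac{254}{13}\right) = \frac{11938}{13}$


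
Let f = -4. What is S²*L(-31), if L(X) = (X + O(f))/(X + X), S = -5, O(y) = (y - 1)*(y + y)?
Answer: -225/62 ≈ -3.6290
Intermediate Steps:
O(y) = 2*y*(-1 + y) (O(y) = (-1 + y)*(2*y) = 2*y*(-1 + y))
L(X) = (40 + X)/(2*X) (L(X) = (X + 2*(-4)*(-1 - 4))/(X + X) = (X + 2*(-4)*(-5))/((2*X)) = (X + 40)*(1/(2*X)) = (40 + X)*(1/(2*X)) = (40 + X)/(2*X))
S²*L(-31) = (-5)²*((½)*(40 - 31)/(-31)) = 25*((½)*(-1/31)*9) = 25*(-9/62) = -225/62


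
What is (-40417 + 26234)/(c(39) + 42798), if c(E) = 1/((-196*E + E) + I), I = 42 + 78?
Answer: -106159755/320343029 ≈ -0.33139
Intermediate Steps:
I = 120
c(E) = 1/(120 - 195*E) (c(E) = 1/((-196*E + E) + 120) = 1/(-195*E + 120) = 1/(120 - 195*E))
(-40417 + 26234)/(c(39) + 42798) = (-40417 + 26234)/(-1/(-120 + 195*39) + 42798) = -14183/(-1/(-120 + 7605) + 42798) = -14183/(-1/7485 + 42798) = -14183/320343029/7485 = -14183*7485/320343029 = -106159755/320343029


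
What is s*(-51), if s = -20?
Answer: 1020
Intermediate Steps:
s*(-51) = -20*(-51) = 1020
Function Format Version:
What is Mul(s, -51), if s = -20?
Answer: 1020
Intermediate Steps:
Mul(s, -51) = Mul(-20, -51) = 1020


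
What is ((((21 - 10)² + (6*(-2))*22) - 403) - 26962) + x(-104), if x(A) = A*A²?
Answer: -1152372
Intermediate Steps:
x(A) = A³
((((21 - 10)² + (6*(-2))*22) - 403) - 26962) + x(-104) = ((((21 - 10)² + (6*(-2))*22) - 403) - 26962) + (-104)³ = (((11² - 12*22) - 403) - 26962) - 1124864 = (((121 - 264) - 403) - 26962) - 1124864 = ((-143 - 403) - 26962) - 1124864 = (-546 - 26962) - 1124864 = -27508 - 1124864 = -1152372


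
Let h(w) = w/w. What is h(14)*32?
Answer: 32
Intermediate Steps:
h(w) = 1
h(14)*32 = 1*32 = 32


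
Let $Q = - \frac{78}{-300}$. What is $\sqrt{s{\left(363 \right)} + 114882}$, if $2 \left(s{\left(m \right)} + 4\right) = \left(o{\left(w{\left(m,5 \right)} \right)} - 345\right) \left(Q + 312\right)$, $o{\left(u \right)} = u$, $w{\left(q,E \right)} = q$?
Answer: $\frac{\sqrt{11768834}}{10} \approx 343.06$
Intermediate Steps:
$Q = \frac{13}{50}$ ($Q = \left(-78\right) \left(- \frac{1}{300}\right) = \frac{13}{50} \approx 0.26$)
$s{\left(m \right)} = - \frac{1077377}{20} + \frac{15613 m}{100}$ ($s{\left(m \right)} = -4 + \frac{\left(m - 345\right) \left(\frac{13}{50} + 312\right)}{2} = -4 + \frac{\left(-345 + m\right) \frac{15613}{50}}{2} = -4 + \frac{- \frac{1077297}{10} + \frac{15613 m}{50}}{2} = -4 + \left(- \frac{1077297}{20} + \frac{15613 m}{100}\right) = - \frac{1077377}{20} + \frac{15613 m}{100}$)
$\sqrt{s{\left(363 \right)} + 114882} = \sqrt{\left(- \frac{1077377}{20} + \frac{15613}{100} \cdot 363\right) + 114882} = \sqrt{\left(- \frac{1077377}{20} + \frac{5667519}{100}\right) + 114882} = \sqrt{\frac{140317}{50} + 114882} = \sqrt{\frac{5884417}{50}} = \frac{\sqrt{11768834}}{10}$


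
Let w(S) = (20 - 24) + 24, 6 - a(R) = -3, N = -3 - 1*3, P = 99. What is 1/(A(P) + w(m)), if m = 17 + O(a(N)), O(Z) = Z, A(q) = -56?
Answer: -1/36 ≈ -0.027778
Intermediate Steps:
N = -6 (N = -3 - 3 = -6)
a(R) = 9 (a(R) = 6 - 1*(-3) = 6 + 3 = 9)
m = 26 (m = 17 + 9 = 26)
w(S) = 20 (w(S) = -4 + 24 = 20)
1/(A(P) + w(m)) = 1/(-56 + 20) = 1/(-36) = -1/36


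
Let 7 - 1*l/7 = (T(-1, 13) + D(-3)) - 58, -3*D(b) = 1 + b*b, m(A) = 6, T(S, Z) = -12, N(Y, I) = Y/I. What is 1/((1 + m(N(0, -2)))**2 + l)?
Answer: 3/1834 ≈ 0.0016358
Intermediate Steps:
D(b) = -1/3 - b**2/3 (D(b) = -(1 + b*b)/3 = -(1 + b**2)/3 = -1/3 - b**2/3)
l = 1687/3 (l = 49 - 7*((-12 + (-1/3 - 1/3*(-3)**2)) - 58) = 49 - 7*((-12 + (-1/3 - 1/3*9)) - 58) = 49 - 7*((-12 + (-1/3 - 3)) - 58) = 49 - 7*((-12 - 10/3) - 58) = 49 - 7*(-46/3 - 58) = 49 - 7*(-220/3) = 49 + 1540/3 = 1687/3 ≈ 562.33)
1/((1 + m(N(0, -2)))**2 + l) = 1/((1 + 6)**2 + 1687/3) = 1/(7**2 + 1687/3) = 1/(49 + 1687/3) = 1/(1834/3) = 3/1834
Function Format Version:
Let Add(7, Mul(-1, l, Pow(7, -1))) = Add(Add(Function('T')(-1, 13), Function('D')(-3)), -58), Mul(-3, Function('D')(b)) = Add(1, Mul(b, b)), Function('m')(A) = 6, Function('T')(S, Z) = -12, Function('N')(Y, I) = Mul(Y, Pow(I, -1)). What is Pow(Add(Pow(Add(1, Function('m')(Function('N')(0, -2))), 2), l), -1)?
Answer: Rational(3, 1834) ≈ 0.0016358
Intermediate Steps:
Function('D')(b) = Add(Rational(-1, 3), Mul(Rational(-1, 3), Pow(b, 2))) (Function('D')(b) = Mul(Rational(-1, 3), Add(1, Mul(b, b))) = Mul(Rational(-1, 3), Add(1, Pow(b, 2))) = Add(Rational(-1, 3), Mul(Rational(-1, 3), Pow(b, 2))))
l = Rational(1687, 3) (l = Add(49, Mul(-7, Add(Add(-12, Add(Rational(-1, 3), Mul(Rational(-1, 3), Pow(-3, 2)))), -58))) = Add(49, Mul(-7, Add(Add(-12, Add(Rational(-1, 3), Mul(Rational(-1, 3), 9))), -58))) = Add(49, Mul(-7, Add(Add(-12, Add(Rational(-1, 3), -3)), -58))) = Add(49, Mul(-7, Add(Add(-12, Rational(-10, 3)), -58))) = Add(49, Mul(-7, Add(Rational(-46, 3), -58))) = Add(49, Mul(-7, Rational(-220, 3))) = Add(49, Rational(1540, 3)) = Rational(1687, 3) ≈ 562.33)
Pow(Add(Pow(Add(1, Function('m')(Function('N')(0, -2))), 2), l), -1) = Pow(Add(Pow(Add(1, 6), 2), Rational(1687, 3)), -1) = Pow(Add(Pow(7, 2), Rational(1687, 3)), -1) = Pow(Add(49, Rational(1687, 3)), -1) = Pow(Rational(1834, 3), -1) = Rational(3, 1834)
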